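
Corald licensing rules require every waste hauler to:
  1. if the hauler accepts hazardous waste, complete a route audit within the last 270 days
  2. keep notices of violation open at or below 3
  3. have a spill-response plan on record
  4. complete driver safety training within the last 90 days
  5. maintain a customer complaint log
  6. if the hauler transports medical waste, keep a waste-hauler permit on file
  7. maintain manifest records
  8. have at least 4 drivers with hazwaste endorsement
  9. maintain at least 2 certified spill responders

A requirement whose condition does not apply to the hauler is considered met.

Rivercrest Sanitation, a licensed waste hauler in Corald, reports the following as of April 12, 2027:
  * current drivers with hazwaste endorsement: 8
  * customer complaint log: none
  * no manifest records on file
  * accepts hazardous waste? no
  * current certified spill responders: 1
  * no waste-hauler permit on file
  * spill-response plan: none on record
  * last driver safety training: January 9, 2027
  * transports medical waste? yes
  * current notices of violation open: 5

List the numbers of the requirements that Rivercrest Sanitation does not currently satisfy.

1. condition 'accepts hazardous waste' does not hold → requirement n/a → met
2. notices of violation open 5 > 3 → not met
3. spill-response plan absent → not met
4. driver safety training 93 days ago vs limit 90 → not met
5. customer complaint log absent → not met
6. condition 'transports medical waste' holds; waste-hauler permit absent → not met
7. manifest records absent → not met
8. drivers with hazwaste endorsement 8 ≥ 4 → met
9. certified spill responders 1 < 2 → not met
Not met: 2, 3, 4, 5, 6, 7, 9

2, 3, 4, 5, 6, 7, 9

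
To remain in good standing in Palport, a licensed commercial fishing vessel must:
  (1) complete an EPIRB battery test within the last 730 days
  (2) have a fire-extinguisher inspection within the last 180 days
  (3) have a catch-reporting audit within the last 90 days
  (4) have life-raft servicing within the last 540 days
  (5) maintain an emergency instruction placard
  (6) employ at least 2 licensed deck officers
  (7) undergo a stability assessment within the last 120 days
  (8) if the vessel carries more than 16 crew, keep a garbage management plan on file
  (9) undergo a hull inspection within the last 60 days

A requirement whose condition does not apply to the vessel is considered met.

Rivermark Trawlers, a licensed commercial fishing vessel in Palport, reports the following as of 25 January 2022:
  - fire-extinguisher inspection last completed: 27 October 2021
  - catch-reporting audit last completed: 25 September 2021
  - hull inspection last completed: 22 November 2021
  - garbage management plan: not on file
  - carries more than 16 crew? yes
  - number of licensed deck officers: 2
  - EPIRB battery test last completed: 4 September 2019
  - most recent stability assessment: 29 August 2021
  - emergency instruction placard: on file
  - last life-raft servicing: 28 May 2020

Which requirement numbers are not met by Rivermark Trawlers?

1, 3, 4, 7, 8, 9

1. EPIRB battery test 874 days ago vs limit 730 → not met
2. fire-extinguisher inspection 90 days ago vs limit 180 → met
3. catch-reporting audit 122 days ago vs limit 90 → not met
4. life-raft servicing 607 days ago vs limit 540 → not met
5. emergency instruction placard present → met
6. licensed deck officers 2 ≥ 2 → met
7. stability assessment 149 days ago vs limit 120 → not met
8. condition 'carries more than 16 crew' holds; garbage management plan absent → not met
9. hull inspection 64 days ago vs limit 60 → not met
Not met: 1, 3, 4, 7, 8, 9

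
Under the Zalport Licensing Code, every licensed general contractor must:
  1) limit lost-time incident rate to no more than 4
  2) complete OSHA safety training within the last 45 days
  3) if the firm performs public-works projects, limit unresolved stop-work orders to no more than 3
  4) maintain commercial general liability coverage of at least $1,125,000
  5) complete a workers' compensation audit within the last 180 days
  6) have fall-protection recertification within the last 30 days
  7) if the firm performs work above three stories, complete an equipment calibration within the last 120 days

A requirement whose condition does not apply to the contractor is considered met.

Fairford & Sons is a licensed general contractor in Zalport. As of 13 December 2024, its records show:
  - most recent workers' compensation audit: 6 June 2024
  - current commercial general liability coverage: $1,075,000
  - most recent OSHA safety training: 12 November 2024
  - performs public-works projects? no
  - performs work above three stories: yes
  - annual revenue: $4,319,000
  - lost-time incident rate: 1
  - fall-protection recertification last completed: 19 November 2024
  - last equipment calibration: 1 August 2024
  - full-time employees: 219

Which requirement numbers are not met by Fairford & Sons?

4, 5, 7

1. lost-time incident rate 1 ≤ 4 → met
2. OSHA safety training 31 days ago vs limit 45 → met
3. condition 'performs public-works projects' does not hold → requirement n/a → met
4. commercial general liability coverage $1,075,000 < $1,125,000 → not met
5. workers' compensation audit 190 days ago vs limit 180 → not met
6. fall-protection recertification 24 days ago vs limit 30 → met
7. condition 'performs work above three stories' holds; equipment calibration 134 days ago vs limit 120 → not met
Not met: 4, 5, 7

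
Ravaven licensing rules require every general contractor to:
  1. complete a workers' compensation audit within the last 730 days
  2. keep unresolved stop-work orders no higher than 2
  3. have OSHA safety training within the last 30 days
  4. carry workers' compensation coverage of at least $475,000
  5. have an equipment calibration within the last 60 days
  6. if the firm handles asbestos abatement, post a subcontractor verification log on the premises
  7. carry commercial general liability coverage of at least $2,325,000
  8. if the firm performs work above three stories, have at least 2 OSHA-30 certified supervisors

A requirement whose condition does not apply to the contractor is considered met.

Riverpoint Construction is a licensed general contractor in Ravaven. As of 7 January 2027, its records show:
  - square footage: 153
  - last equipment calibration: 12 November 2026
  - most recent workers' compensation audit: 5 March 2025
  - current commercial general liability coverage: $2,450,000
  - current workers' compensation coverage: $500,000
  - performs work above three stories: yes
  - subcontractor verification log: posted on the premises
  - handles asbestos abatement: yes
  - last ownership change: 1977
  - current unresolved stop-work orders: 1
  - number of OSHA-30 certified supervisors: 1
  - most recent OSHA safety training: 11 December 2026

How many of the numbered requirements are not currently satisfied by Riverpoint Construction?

1. workers' compensation audit 673 days ago vs limit 730 → met
2. unresolved stop-work orders 1 ≤ 2 → met
3. OSHA safety training 27 days ago vs limit 30 → met
4. workers' compensation coverage $500,000 ≥ $475,000 → met
5. equipment calibration 56 days ago vs limit 60 → met
6. condition 'handles asbestos abatement' holds; subcontractor verification log present → met
7. commercial general liability coverage $2,450,000 ≥ $2,325,000 → met
8. condition 'performs work above three stories' holds; OSHA-30 certified supervisors 1 < 2 → not met
Not met: 1 of 8

1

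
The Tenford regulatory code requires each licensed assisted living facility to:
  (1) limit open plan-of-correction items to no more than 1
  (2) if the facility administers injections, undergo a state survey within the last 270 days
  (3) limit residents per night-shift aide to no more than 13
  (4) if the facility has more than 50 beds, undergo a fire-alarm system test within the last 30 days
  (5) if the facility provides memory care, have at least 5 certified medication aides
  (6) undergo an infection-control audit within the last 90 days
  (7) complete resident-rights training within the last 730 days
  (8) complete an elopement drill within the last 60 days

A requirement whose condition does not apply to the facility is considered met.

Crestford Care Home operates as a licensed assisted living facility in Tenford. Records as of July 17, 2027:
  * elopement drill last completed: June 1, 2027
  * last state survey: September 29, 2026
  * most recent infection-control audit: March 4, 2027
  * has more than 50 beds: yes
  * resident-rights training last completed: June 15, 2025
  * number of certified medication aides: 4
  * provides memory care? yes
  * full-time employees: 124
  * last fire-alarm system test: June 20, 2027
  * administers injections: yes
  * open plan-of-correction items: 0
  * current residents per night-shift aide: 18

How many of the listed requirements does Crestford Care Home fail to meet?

1. open plan-of-correction items 0 ≤ 1 → met
2. condition 'administers injections' holds; state survey 291 days ago vs limit 270 → not met
3. residents per night-shift aide 18 > 13 → not met
4. condition 'has more than 50 beds' holds; fire-alarm system test 27 days ago vs limit 30 → met
5. condition 'provides memory care' holds; certified medication aides 4 < 5 → not met
6. infection-control audit 135 days ago vs limit 90 → not met
7. resident-rights training 762 days ago vs limit 730 → not met
8. elopement drill 46 days ago vs limit 60 → met
Not met: 5 of 8

5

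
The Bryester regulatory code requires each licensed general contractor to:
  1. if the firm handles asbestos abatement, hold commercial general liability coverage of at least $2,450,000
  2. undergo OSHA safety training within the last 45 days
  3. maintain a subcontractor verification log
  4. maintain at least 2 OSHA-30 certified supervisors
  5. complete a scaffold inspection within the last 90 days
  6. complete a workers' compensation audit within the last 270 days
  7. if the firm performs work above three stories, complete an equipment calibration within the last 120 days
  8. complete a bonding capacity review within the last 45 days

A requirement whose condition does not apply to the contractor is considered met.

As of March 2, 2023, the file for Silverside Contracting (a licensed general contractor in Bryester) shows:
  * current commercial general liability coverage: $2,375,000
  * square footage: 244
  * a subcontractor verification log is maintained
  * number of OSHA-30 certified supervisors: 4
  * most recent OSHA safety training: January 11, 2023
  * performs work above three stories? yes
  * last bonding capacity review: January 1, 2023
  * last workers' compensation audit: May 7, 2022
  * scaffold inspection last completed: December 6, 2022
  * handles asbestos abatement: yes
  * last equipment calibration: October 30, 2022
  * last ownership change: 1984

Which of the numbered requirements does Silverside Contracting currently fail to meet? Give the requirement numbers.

1. condition 'handles asbestos abatement' holds; commercial general liability coverage $2,375,000 < $2,450,000 → not met
2. OSHA safety training 50 days ago vs limit 45 → not met
3. subcontractor verification log present → met
4. OSHA-30 certified supervisors 4 ≥ 2 → met
5. scaffold inspection 86 days ago vs limit 90 → met
6. workers' compensation audit 299 days ago vs limit 270 → not met
7. condition 'performs work above three stories' holds; equipment calibration 123 days ago vs limit 120 → not met
8. bonding capacity review 60 days ago vs limit 45 → not met
Not met: 1, 2, 6, 7, 8

1, 2, 6, 7, 8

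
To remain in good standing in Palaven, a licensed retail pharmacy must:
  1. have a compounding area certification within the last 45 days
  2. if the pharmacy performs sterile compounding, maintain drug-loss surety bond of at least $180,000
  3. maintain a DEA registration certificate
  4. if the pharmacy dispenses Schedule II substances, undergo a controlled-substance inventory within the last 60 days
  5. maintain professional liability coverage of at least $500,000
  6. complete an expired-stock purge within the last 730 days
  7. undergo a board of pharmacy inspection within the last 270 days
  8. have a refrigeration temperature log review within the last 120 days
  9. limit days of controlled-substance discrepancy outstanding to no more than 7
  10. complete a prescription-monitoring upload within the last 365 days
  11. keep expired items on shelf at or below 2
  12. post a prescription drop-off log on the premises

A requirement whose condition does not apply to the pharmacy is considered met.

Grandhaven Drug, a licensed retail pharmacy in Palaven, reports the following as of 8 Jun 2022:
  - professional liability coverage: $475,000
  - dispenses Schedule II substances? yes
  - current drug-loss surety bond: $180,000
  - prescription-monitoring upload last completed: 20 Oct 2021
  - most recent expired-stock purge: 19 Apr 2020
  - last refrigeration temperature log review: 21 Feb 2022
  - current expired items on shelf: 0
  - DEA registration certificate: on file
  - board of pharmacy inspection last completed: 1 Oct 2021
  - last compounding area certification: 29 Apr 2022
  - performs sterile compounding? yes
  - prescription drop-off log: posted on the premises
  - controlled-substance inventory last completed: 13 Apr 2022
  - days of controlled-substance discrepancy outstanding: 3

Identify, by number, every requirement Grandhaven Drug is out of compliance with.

1. compounding area certification 40 days ago vs limit 45 → met
2. condition 'performs sterile compounding' holds; drug-loss surety bond $180,000 ≥ $180,000 → met
3. DEA registration certificate present → met
4. condition 'dispenses Schedule II substances' holds; controlled-substance inventory 56 days ago vs limit 60 → met
5. professional liability coverage $475,000 < $500,000 → not met
6. expired-stock purge 780 days ago vs limit 730 → not met
7. board of pharmacy inspection 250 days ago vs limit 270 → met
8. refrigeration temperature log review 107 days ago vs limit 120 → met
9. days of controlled-substance discrepancy outstanding 3 ≤ 7 → met
10. prescription-monitoring upload 231 days ago vs limit 365 → met
11. expired items on shelf 0 ≤ 2 → met
12. prescription drop-off log present → met
Not met: 5, 6

5, 6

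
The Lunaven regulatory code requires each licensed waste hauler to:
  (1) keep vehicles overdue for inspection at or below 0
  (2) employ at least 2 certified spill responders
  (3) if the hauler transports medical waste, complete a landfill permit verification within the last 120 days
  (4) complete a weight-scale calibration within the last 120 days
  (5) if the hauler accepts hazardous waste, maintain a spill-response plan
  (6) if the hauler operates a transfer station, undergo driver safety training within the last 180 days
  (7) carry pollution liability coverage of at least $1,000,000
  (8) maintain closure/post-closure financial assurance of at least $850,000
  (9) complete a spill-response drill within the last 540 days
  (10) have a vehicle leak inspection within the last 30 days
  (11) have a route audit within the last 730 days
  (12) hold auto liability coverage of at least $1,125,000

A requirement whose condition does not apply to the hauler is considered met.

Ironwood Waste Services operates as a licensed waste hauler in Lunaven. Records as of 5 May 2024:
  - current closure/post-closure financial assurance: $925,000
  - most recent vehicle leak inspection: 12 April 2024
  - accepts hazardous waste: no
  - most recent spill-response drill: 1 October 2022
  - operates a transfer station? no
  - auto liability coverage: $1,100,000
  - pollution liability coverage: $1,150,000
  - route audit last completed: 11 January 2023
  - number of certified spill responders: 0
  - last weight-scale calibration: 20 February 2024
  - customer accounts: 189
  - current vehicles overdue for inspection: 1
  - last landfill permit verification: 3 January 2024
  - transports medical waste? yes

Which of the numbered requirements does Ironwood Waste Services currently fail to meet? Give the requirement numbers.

1, 2, 3, 9, 12

1. vehicles overdue for inspection 1 > 0 → not met
2. certified spill responders 0 < 2 → not met
3. condition 'transports medical waste' holds; landfill permit verification 123 days ago vs limit 120 → not met
4. weight-scale calibration 75 days ago vs limit 120 → met
5. condition 'accepts hazardous waste' does not hold → requirement n/a → met
6. condition 'operates a transfer station' does not hold → requirement n/a → met
7. pollution liability coverage $1,150,000 ≥ $1,000,000 → met
8. closure/post-closure financial assurance $925,000 ≥ $850,000 → met
9. spill-response drill 582 days ago vs limit 540 → not met
10. vehicle leak inspection 23 days ago vs limit 30 → met
11. route audit 480 days ago vs limit 730 → met
12. auto liability coverage $1,100,000 < $1,125,000 → not met
Not met: 1, 2, 3, 9, 12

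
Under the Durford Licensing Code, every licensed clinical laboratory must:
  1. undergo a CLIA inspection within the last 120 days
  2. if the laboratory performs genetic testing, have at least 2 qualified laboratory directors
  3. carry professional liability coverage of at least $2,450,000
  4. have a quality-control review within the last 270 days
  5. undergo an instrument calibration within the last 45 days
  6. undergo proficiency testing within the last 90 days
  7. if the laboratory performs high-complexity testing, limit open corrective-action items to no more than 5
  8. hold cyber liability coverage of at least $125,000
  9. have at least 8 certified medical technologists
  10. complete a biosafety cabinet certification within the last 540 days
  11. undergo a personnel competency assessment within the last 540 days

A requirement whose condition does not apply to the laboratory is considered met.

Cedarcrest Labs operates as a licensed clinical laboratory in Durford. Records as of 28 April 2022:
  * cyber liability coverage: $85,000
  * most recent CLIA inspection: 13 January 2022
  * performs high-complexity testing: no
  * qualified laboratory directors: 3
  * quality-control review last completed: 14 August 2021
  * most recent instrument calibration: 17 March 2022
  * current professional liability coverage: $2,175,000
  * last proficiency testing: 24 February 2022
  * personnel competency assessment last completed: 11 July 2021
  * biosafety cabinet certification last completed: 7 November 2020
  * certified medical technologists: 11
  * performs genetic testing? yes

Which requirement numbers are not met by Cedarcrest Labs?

3, 8

1. CLIA inspection 105 days ago vs limit 120 → met
2. condition 'performs genetic testing' holds; qualified laboratory directors 3 ≥ 2 → met
3. professional liability coverage $2,175,000 < $2,450,000 → not met
4. quality-control review 257 days ago vs limit 270 → met
5. instrument calibration 42 days ago vs limit 45 → met
6. proficiency testing 63 days ago vs limit 90 → met
7. condition 'performs high-complexity testing' does not hold → requirement n/a → met
8. cyber liability coverage $85,000 < $125,000 → not met
9. certified medical technologists 11 ≥ 8 → met
10. biosafety cabinet certification 537 days ago vs limit 540 → met
11. personnel competency assessment 291 days ago vs limit 540 → met
Not met: 3, 8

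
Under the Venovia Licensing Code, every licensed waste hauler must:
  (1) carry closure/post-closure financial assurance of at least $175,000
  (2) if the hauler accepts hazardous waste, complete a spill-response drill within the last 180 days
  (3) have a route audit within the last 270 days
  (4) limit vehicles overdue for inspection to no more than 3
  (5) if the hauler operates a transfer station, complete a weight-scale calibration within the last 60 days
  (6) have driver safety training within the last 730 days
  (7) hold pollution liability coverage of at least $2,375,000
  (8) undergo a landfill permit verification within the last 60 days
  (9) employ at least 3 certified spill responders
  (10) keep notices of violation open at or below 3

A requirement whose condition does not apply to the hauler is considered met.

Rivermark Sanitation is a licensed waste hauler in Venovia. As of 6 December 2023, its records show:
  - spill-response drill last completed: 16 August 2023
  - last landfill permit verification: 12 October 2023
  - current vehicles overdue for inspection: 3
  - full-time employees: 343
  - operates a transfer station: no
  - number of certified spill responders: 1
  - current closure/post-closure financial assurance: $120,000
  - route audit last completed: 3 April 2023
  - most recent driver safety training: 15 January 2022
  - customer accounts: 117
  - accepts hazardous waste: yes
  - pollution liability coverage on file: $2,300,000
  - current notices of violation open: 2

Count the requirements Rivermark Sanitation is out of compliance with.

1. closure/post-closure financial assurance $120,000 < $175,000 → not met
2. condition 'accepts hazardous waste' holds; spill-response drill 112 days ago vs limit 180 → met
3. route audit 247 days ago vs limit 270 → met
4. vehicles overdue for inspection 3 ≤ 3 → met
5. condition 'operates a transfer station' does not hold → requirement n/a → met
6. driver safety training 690 days ago vs limit 730 → met
7. pollution liability coverage $2,300,000 < $2,375,000 → not met
8. landfill permit verification 55 days ago vs limit 60 → met
9. certified spill responders 1 < 3 → not met
10. notices of violation open 2 ≤ 3 → met
Not met: 3 of 10

3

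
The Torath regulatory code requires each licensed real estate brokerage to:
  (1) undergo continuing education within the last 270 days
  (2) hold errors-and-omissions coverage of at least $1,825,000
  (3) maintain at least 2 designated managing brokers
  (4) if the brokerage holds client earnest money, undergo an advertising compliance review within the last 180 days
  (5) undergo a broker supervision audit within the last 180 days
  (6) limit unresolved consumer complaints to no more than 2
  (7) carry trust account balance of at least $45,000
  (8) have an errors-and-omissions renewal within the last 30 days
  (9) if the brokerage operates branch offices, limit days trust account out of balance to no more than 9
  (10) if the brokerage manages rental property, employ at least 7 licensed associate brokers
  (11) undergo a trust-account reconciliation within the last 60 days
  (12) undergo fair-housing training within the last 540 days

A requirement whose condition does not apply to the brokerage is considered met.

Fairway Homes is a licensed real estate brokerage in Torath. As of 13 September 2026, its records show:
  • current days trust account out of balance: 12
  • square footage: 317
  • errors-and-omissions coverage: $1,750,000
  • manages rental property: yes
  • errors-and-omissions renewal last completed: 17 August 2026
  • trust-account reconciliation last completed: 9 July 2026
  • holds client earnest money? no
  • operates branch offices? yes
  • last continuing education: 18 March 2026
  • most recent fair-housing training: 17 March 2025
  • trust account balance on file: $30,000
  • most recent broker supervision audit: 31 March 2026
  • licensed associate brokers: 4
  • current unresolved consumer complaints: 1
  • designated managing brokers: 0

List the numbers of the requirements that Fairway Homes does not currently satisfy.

2, 3, 7, 9, 10, 11, 12

1. continuing education 179 days ago vs limit 270 → met
2. errors-and-omissions coverage $1,750,000 < $1,825,000 → not met
3. designated managing brokers 0 < 2 → not met
4. condition 'holds client earnest money' does not hold → requirement n/a → met
5. broker supervision audit 166 days ago vs limit 180 → met
6. unresolved consumer complaints 1 ≤ 2 → met
7. trust account balance $30,000 < $45,000 → not met
8. errors-and-omissions renewal 27 days ago vs limit 30 → met
9. condition 'operates branch offices' holds; days trust account out of balance 12 > 9 → not met
10. condition 'manages rental property' holds; licensed associate brokers 4 < 7 → not met
11. trust-account reconciliation 66 days ago vs limit 60 → not met
12. fair-housing training 545 days ago vs limit 540 → not met
Not met: 2, 3, 7, 9, 10, 11, 12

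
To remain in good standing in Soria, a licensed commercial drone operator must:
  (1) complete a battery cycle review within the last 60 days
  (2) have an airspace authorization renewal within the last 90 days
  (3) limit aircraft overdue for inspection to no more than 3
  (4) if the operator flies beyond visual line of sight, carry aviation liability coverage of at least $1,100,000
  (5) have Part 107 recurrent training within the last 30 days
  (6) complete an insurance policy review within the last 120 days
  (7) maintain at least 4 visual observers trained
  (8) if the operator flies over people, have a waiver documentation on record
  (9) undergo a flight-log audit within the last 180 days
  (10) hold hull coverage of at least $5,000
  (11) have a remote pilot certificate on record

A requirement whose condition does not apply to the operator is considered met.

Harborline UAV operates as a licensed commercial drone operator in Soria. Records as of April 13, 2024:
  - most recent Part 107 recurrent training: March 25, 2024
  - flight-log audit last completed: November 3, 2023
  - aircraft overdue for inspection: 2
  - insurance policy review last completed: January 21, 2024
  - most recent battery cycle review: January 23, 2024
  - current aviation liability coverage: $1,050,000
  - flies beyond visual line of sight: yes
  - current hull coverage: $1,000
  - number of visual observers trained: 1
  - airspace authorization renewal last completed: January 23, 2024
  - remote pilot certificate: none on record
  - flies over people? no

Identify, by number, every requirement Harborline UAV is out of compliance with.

1, 4, 7, 10, 11

1. battery cycle review 81 days ago vs limit 60 → not met
2. airspace authorization renewal 81 days ago vs limit 90 → met
3. aircraft overdue for inspection 2 ≤ 3 → met
4. condition 'flies beyond visual line of sight' holds; aviation liability coverage $1,050,000 < $1,100,000 → not met
5. Part 107 recurrent training 19 days ago vs limit 30 → met
6. insurance policy review 83 days ago vs limit 120 → met
7. visual observers trained 1 < 4 → not met
8. condition 'flies over people' does not hold → requirement n/a → met
9. flight-log audit 162 days ago vs limit 180 → met
10. hull coverage $1,000 < $5,000 → not met
11. remote pilot certificate absent → not met
Not met: 1, 4, 7, 10, 11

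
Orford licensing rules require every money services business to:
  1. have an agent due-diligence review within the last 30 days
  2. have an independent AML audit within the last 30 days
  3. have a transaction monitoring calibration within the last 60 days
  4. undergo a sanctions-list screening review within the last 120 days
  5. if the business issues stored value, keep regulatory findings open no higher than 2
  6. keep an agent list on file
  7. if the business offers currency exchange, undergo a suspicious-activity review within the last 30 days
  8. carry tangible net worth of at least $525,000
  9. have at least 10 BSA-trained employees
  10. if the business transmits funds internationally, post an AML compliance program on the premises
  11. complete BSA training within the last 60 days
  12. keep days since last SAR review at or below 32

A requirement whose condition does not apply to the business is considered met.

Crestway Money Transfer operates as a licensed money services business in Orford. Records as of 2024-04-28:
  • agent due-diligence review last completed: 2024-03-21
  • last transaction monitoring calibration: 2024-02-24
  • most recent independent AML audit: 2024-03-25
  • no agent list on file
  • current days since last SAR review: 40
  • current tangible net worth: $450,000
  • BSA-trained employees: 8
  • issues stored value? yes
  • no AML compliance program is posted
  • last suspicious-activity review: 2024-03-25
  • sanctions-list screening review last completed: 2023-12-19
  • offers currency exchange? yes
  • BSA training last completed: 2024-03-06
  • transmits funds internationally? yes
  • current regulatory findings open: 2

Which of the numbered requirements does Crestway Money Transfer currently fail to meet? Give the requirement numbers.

1. agent due-diligence review 38 days ago vs limit 30 → not met
2. independent AML audit 34 days ago vs limit 30 → not met
3. transaction monitoring calibration 64 days ago vs limit 60 → not met
4. sanctions-list screening review 131 days ago vs limit 120 → not met
5. condition 'issues stored value' holds; regulatory findings open 2 ≤ 2 → met
6. agent list absent → not met
7. condition 'offers currency exchange' holds; suspicious-activity review 34 days ago vs limit 30 → not met
8. tangible net worth $450,000 < $525,000 → not met
9. BSA-trained employees 8 < 10 → not met
10. condition 'transmits funds internationally' holds; AML compliance program absent → not met
11. BSA training 53 days ago vs limit 60 → met
12. days since last SAR review 40 > 32 → not met
Not met: 1, 2, 3, 4, 6, 7, 8, 9, 10, 12

1, 2, 3, 4, 6, 7, 8, 9, 10, 12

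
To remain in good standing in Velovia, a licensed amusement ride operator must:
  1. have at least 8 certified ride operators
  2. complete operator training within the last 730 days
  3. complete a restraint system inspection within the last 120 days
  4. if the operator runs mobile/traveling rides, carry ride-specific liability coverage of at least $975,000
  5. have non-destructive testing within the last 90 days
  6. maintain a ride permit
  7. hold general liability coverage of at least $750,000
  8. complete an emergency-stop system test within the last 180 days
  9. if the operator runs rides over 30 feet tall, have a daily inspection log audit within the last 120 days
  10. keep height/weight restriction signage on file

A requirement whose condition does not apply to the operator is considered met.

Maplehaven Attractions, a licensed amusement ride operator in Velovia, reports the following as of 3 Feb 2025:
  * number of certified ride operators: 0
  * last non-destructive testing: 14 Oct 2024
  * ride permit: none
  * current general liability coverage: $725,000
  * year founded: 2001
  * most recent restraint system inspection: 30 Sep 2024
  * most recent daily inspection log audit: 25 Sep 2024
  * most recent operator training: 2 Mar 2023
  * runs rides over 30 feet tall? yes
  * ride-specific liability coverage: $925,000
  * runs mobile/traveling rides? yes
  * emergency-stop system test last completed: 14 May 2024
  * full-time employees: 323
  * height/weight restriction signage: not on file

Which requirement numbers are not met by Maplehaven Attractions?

1. certified ride operators 0 < 8 → not met
2. operator training 704 days ago vs limit 730 → met
3. restraint system inspection 126 days ago vs limit 120 → not met
4. condition 'runs mobile/traveling rides' holds; ride-specific liability coverage $925,000 < $975,000 → not met
5. non-destructive testing 112 days ago vs limit 90 → not met
6. ride permit absent → not met
7. general liability coverage $725,000 < $750,000 → not met
8. emergency-stop system test 265 days ago vs limit 180 → not met
9. condition 'runs rides over 30 feet tall' holds; daily inspection log audit 131 days ago vs limit 120 → not met
10. height/weight restriction signage absent → not met
Not met: 1, 3, 4, 5, 6, 7, 8, 9, 10

1, 3, 4, 5, 6, 7, 8, 9, 10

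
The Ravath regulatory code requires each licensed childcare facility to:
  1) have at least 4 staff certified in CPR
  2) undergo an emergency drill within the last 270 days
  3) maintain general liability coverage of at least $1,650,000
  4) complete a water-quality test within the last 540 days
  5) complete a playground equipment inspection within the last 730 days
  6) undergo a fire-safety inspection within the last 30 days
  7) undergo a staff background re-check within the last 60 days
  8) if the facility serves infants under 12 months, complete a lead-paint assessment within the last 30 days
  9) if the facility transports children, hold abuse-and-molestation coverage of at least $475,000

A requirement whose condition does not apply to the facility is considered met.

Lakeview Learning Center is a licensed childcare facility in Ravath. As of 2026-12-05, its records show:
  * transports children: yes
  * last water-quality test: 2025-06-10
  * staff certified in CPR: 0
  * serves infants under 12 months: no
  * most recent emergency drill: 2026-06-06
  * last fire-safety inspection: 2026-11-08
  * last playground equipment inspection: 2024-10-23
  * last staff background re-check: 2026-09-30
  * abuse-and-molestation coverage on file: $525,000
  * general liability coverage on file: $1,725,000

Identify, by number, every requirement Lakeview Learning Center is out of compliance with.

1, 4, 5, 7

1. staff certified in CPR 0 < 4 → not met
2. emergency drill 182 days ago vs limit 270 → met
3. general liability coverage $1,725,000 ≥ $1,650,000 → met
4. water-quality test 543 days ago vs limit 540 → not met
5. playground equipment inspection 773 days ago vs limit 730 → not met
6. fire-safety inspection 27 days ago vs limit 30 → met
7. staff background re-check 66 days ago vs limit 60 → not met
8. condition 'serves infants under 12 months' does not hold → requirement n/a → met
9. condition 'transports children' holds; abuse-and-molestation coverage $525,000 ≥ $475,000 → met
Not met: 1, 4, 5, 7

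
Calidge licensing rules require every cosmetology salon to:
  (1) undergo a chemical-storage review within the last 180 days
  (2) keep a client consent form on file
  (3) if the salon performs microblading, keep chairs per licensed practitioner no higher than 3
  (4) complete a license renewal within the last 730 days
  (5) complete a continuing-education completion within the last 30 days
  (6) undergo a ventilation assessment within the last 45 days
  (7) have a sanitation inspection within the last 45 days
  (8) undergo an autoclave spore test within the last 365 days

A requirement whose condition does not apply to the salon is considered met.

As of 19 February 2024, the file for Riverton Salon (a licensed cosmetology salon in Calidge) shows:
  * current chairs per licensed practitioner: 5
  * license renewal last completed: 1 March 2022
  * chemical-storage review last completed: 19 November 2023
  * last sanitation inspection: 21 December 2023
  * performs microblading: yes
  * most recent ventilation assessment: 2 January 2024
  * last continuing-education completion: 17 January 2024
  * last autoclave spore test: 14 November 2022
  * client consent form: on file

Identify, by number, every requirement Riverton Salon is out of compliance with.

1. chemical-storage review 92 days ago vs limit 180 → met
2. client consent form present → met
3. condition 'performs microblading' holds; chairs per licensed practitioner 5 > 3 → not met
4. license renewal 720 days ago vs limit 730 → met
5. continuing-education completion 33 days ago vs limit 30 → not met
6. ventilation assessment 48 days ago vs limit 45 → not met
7. sanitation inspection 60 days ago vs limit 45 → not met
8. autoclave spore test 462 days ago vs limit 365 → not met
Not met: 3, 5, 6, 7, 8

3, 5, 6, 7, 8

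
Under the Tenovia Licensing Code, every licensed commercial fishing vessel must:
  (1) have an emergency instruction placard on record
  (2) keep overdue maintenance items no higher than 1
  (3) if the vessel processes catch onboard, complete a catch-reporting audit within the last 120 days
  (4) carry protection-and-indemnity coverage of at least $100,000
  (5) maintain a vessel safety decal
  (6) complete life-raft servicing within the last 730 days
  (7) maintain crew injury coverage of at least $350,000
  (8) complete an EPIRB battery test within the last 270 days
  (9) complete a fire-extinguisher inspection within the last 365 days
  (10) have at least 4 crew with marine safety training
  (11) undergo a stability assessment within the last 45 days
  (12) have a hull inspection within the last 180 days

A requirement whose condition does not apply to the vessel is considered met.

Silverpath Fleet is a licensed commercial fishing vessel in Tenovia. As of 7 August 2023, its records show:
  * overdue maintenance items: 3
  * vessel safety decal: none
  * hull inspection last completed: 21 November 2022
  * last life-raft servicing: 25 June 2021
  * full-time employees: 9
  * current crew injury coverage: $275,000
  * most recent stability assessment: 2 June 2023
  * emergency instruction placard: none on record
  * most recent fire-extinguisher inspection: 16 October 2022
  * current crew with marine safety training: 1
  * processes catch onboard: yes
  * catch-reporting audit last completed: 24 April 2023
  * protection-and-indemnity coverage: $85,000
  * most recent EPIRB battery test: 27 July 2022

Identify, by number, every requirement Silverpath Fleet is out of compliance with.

1. emergency instruction placard absent → not met
2. overdue maintenance items 3 > 1 → not met
3. condition 'processes catch onboard' holds; catch-reporting audit 105 days ago vs limit 120 → met
4. protection-and-indemnity coverage $85,000 < $100,000 → not met
5. vessel safety decal absent → not met
6. life-raft servicing 773 days ago vs limit 730 → not met
7. crew injury coverage $275,000 < $350,000 → not met
8. EPIRB battery test 376 days ago vs limit 270 → not met
9. fire-extinguisher inspection 295 days ago vs limit 365 → met
10. crew with marine safety training 1 < 4 → not met
11. stability assessment 66 days ago vs limit 45 → not met
12. hull inspection 259 days ago vs limit 180 → not met
Not met: 1, 2, 4, 5, 6, 7, 8, 10, 11, 12

1, 2, 4, 5, 6, 7, 8, 10, 11, 12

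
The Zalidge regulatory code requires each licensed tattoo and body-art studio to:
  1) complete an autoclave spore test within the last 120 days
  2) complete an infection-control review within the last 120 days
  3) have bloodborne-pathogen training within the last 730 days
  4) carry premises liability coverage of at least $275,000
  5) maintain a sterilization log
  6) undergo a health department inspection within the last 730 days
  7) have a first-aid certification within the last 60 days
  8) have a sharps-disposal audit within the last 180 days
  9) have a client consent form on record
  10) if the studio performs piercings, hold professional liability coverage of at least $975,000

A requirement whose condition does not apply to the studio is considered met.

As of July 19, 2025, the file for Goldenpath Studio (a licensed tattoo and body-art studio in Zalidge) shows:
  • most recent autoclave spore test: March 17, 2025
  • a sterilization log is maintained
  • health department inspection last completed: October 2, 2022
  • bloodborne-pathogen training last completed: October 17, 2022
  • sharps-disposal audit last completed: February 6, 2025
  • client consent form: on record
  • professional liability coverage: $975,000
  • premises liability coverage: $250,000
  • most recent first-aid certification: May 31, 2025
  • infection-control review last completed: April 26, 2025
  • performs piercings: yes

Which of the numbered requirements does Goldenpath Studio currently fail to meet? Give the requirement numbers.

1, 3, 4, 6

1. autoclave spore test 124 days ago vs limit 120 → not met
2. infection-control review 84 days ago vs limit 120 → met
3. bloodborne-pathogen training 1006 days ago vs limit 730 → not met
4. premises liability coverage $250,000 < $275,000 → not met
5. sterilization log present → met
6. health department inspection 1021 days ago vs limit 730 → not met
7. first-aid certification 49 days ago vs limit 60 → met
8. sharps-disposal audit 163 days ago vs limit 180 → met
9. client consent form present → met
10. condition 'performs piercings' holds; professional liability coverage $975,000 ≥ $975,000 → met
Not met: 1, 3, 4, 6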